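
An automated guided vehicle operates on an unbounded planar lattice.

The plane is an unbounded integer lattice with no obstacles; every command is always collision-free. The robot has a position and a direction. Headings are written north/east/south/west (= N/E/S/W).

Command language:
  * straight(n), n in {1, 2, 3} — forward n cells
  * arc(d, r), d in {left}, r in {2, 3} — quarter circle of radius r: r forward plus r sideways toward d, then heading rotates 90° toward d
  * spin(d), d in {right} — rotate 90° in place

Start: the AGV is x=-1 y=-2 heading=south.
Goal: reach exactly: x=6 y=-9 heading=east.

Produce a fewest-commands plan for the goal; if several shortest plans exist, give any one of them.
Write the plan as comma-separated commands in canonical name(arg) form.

arc(left, 3), spin(right), arc(left, 2), spin(right), arc(left, 2)

t0: x=-1 y=-2 heading=south
step 1 (arc(left, 3)): x=2 y=-5 heading=east
step 2 (spin(right)): x=2 y=-5 heading=south
step 3 (arc(left, 2)): x=4 y=-7 heading=east
step 4 (spin(right)): x=4 y=-7 heading=south
step 5 (arc(left, 2)): x=6 y=-9 heading=east
minimal: 5 command(s), checked below 5.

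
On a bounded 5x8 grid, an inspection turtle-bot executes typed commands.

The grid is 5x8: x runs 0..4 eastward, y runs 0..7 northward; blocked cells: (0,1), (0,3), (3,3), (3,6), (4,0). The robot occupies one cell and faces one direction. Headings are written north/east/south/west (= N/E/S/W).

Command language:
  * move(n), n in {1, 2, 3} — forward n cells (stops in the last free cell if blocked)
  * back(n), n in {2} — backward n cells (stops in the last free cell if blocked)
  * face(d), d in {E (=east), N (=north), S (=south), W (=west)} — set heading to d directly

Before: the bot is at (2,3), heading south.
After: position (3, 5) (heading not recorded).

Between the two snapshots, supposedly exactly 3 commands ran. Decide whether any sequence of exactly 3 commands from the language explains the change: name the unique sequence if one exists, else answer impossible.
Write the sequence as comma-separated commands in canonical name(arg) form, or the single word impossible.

key: running move(1) before back(2) would end elsewhere — order is forced
t0: at (2,3), heading south
[1] after back(2): at (2,5), heading south
[2] after face(E): at (2,5), heading east
[3] after move(1): at (3,5), heading east
no rival 3-sequence matches.

back(2), face(E), move(1)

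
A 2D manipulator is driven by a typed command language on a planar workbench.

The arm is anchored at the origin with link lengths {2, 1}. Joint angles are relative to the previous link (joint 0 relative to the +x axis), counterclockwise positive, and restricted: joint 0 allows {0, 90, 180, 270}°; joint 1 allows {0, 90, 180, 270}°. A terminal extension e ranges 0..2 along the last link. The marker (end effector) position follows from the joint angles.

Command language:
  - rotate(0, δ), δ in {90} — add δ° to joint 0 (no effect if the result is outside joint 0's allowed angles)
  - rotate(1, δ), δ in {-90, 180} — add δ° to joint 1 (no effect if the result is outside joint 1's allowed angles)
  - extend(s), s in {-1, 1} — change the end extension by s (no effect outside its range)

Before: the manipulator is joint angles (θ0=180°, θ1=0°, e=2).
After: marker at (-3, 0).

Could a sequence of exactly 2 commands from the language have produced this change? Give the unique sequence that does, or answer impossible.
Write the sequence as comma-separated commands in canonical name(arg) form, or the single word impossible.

extend(-1), extend(-1)

start: joint angles (θ0=180°, θ1=0°, e=2)
step 1 (extend(-1)): joint angles (θ0=180°, θ1=0°, e=1)
step 2 (extend(-1)): joint angles (θ0=180°, θ1=0°, e=0)
all 25 alternatives checked — unique.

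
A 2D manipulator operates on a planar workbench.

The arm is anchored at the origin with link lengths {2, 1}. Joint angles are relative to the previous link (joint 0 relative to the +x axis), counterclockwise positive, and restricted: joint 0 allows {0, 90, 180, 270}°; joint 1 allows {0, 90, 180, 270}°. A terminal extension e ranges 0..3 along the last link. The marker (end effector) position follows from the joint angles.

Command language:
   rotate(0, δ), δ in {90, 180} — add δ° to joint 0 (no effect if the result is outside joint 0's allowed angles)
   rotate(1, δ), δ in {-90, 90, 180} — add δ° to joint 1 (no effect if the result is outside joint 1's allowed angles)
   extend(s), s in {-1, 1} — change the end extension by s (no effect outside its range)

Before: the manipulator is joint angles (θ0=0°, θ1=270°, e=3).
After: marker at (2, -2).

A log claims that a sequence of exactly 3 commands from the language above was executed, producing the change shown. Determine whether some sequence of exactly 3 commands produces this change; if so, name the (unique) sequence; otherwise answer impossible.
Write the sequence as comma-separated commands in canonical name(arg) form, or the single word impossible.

extend(1), extend(-1), extend(-1)

key: running extend(-1) before extend(1) would end elsewhere — order is forced
initial: joint angles (θ0=0°, θ1=270°, e=3)
step 1 (extend(1)): joint angles (θ0=0°, θ1=270°, e=3)
step 2 (extend(-1)): joint angles (θ0=0°, θ1=270°, e=2)
step 3 (extend(-1)): joint angles (θ0=0°, θ1=270°, e=1)
uniquely the one of 343 3-step routes that fits.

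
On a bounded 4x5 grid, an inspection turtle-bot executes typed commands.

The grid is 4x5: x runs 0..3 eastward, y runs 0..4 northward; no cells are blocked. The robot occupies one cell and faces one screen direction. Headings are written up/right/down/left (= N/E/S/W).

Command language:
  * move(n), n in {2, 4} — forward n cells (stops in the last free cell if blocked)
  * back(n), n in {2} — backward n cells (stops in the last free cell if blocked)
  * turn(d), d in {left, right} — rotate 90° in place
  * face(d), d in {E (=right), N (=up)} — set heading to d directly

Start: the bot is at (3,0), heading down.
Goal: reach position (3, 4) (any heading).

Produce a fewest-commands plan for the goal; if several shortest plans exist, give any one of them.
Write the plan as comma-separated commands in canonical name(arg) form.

initial: at (3,0), heading down
step 1 (back(2)): at (3,2), heading down
step 2 (back(2)): at (3,4), heading down
shorter routes all fall short; 2 is best.

back(2), back(2)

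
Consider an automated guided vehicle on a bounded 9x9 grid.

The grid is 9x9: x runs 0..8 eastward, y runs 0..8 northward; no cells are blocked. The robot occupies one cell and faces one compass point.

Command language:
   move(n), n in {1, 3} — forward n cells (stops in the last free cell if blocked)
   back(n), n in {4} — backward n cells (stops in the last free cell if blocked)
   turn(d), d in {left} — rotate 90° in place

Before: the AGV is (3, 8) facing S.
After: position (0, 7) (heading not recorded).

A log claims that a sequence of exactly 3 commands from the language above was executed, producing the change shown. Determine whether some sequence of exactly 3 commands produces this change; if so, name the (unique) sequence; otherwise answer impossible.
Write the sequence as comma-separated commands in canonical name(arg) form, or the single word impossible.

key: back(4) runs into the grid edge before its full distance
begin: (3, 8) facing S
1. move(1) → (3, 7) facing S
2. turn(left) → (3, 7) facing E
3. back(4) → (0, 7) facing E
uniquely the one of 64 3-step routes that fits.

move(1), turn(left), back(4)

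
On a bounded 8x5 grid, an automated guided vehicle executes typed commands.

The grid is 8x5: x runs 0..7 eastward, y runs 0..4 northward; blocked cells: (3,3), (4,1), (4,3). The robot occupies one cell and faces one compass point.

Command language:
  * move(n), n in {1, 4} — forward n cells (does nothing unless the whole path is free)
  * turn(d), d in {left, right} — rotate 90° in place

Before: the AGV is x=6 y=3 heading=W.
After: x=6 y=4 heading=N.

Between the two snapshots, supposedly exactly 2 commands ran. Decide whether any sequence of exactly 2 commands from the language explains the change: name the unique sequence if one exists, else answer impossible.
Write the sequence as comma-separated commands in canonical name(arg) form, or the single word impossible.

key: order matters: swapping turn(right) and move(1) lands elsewhere
from: x=6 y=3 heading=W
[1] after turn(right): x=6 y=3 heading=N
[2] after move(1): x=6 y=4 heading=N
all 16 alternatives checked — unique.

turn(right), move(1)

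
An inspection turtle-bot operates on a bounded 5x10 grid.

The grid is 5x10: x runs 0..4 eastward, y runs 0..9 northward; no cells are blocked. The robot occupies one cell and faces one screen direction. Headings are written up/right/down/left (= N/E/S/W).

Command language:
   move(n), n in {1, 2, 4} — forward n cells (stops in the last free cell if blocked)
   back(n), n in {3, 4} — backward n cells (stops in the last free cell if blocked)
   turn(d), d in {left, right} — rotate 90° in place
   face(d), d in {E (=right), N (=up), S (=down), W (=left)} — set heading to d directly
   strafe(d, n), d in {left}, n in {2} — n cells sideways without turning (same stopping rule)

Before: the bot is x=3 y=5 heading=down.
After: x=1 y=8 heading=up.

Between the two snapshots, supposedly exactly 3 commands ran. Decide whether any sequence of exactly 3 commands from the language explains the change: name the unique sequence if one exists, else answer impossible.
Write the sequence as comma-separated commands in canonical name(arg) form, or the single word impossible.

key: position moved to (1,8) AND the heading swung to N — translation plus rotation needed
initial: x=3 y=5 heading=down
1. back(3) → x=3 y=8 heading=down
2. face(N) → x=3 y=8 heading=up
3. strafe(left, 2) → x=1 y=8 heading=up
no other 3-command option fits: unique.

back(3), face(N), strafe(left, 2)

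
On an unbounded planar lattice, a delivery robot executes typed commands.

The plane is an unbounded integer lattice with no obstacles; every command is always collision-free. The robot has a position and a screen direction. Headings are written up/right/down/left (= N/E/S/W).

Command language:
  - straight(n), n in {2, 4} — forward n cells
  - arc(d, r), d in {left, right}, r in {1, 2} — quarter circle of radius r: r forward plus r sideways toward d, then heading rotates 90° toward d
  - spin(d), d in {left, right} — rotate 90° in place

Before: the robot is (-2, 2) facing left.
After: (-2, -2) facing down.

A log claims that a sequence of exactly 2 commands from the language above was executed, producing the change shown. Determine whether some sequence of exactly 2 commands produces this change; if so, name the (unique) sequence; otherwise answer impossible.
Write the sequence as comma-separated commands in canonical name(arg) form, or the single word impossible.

key: order matters: swapping spin(left) and straight(4) lands elsewhere
start: (-2, 2) facing left
[1] after spin(left): (-2, 2) facing down
[2] after straight(4): (-2, -2) facing down
no rival 2-sequence matches.

spin(left), straight(4)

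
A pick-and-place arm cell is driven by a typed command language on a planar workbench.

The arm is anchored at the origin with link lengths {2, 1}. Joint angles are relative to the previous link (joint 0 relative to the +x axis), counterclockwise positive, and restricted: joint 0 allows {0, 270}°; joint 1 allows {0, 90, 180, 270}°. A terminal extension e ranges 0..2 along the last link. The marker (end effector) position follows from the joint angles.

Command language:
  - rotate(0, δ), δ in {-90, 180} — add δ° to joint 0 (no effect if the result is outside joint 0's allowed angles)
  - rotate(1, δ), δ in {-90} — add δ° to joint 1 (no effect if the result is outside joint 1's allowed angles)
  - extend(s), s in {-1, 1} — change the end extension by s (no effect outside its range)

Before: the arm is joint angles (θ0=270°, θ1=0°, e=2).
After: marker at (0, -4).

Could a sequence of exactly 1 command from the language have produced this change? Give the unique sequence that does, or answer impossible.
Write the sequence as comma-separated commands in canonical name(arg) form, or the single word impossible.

extend(-1)

from: joint angles (θ0=270°, θ1=0°, e=2)
[1] after extend(-1): joint angles (θ0=270°, θ1=0°, e=1)
no rival 1-sequence matches.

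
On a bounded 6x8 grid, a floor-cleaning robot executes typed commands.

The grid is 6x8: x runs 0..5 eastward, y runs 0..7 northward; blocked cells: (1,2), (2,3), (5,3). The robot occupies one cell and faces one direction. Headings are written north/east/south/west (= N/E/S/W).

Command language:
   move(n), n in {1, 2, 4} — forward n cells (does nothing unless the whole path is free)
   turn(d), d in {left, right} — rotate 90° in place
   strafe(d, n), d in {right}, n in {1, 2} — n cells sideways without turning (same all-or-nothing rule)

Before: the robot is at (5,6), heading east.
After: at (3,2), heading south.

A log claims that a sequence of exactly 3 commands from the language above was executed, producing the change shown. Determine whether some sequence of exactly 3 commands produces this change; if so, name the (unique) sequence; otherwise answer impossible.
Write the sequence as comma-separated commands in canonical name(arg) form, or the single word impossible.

turn(right), strafe(right, 2), move(4)

key: order matters: swapping turn(right) and move(4) lands elsewhere
initial: at (5,6), heading east
step 1 (turn(right)): at (5,6), heading south
step 2 (strafe(right, 2)): at (3,6), heading south
step 3 (move(4)): at (3,2), heading south
no other 3-command option fits: unique.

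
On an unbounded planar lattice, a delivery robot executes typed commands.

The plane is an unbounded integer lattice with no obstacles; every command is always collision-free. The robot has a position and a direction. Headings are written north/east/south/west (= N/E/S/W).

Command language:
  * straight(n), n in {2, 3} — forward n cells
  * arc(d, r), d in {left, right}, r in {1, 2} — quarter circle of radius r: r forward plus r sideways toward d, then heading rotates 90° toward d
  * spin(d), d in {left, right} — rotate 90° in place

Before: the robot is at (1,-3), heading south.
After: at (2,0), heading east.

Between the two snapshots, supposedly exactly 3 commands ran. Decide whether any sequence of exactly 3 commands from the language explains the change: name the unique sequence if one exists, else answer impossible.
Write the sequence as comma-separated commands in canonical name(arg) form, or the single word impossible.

key: cell and facing (now E) both changed — the 3 commands mix motion and turning
begin: at (1,-3), heading south
step 1 (spin(right)): at (1,-3), heading west
step 2 (arc(right, 1)): at (0,-2), heading north
step 3 (arc(right, 2)): at (2,0), heading east
no other 3-command option fits: unique.

spin(right), arc(right, 1), arc(right, 2)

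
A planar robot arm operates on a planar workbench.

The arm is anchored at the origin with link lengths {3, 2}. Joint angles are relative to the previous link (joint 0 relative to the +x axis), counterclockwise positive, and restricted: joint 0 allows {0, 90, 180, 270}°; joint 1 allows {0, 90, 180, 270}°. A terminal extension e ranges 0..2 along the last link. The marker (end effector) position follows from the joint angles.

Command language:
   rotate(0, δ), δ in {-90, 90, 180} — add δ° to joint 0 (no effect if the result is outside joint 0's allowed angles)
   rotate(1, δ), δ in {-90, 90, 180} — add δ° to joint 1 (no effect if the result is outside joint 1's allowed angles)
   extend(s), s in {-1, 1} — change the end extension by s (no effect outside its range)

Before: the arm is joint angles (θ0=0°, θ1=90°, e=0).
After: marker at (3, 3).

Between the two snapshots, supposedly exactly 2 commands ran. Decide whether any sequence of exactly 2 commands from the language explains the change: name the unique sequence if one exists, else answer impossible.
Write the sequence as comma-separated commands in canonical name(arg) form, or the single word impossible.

extend(-1), extend(1)

key: running extend(1) before extend(-1) would end elsewhere — order is forced
initial: joint angles (θ0=0°, θ1=90°, e=0)
[1] after extend(-1): joint angles (θ0=0°, θ1=90°, e=0)
[2] after extend(1): joint angles (θ0=0°, θ1=90°, e=1)
no other 2-command option fits: unique.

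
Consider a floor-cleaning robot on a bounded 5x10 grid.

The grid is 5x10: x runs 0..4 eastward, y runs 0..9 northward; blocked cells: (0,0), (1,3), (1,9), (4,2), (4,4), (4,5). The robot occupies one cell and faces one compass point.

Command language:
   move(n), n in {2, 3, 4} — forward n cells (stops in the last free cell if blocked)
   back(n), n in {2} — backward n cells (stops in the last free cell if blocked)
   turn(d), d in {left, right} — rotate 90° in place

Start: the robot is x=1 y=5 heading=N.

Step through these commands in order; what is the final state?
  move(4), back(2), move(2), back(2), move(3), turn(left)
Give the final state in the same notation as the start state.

from: x=1 y=5 heading=N
step 1 (move(4)): x=1 y=8 heading=N
step 2 (back(2)): x=1 y=6 heading=N
step 3 (move(2)): x=1 y=8 heading=N
step 4 (back(2)): x=1 y=6 heading=N
step 5 (move(3)): x=1 y=8 heading=N
step 6 (turn(left)): x=1 y=8 heading=W

x=1 y=8 heading=W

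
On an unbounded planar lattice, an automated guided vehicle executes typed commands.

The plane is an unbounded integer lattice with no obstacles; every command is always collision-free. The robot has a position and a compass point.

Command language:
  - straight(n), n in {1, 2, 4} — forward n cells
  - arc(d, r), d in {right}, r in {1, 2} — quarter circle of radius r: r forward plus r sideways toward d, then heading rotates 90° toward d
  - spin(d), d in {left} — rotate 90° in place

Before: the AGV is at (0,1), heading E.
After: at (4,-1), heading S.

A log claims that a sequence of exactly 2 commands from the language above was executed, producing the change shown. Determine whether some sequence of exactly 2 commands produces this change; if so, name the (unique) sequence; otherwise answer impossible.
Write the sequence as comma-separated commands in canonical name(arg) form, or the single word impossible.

straight(2), arc(right, 2)

key: order matters: swapping straight(2) and arc(right, 2) lands elsewhere
from: at (0,1), heading E
1. straight(2) → at (2,1), heading E
2. arc(right, 2) → at (4,-1), heading S
uniquely the one of 36 2-step routes that fits.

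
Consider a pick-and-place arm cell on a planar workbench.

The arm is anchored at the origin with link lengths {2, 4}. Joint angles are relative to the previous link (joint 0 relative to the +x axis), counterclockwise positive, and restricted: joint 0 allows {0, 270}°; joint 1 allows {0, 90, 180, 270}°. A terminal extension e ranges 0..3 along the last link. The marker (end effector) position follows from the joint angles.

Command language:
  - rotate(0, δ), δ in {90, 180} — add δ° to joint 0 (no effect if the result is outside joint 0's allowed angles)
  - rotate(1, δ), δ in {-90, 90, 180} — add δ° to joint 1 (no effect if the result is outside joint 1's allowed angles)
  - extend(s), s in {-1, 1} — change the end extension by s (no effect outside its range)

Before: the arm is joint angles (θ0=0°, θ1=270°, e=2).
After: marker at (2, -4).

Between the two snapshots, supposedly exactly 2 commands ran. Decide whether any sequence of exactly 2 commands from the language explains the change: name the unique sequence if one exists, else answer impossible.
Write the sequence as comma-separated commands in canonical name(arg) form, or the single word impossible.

from: joint angles (θ0=0°, θ1=270°, e=2)
1. extend(-1) → joint angles (θ0=0°, θ1=270°, e=1)
2. extend(-1) → joint angles (θ0=0°, θ1=270°, e=0)
all 49 alternatives checked — unique.

extend(-1), extend(-1)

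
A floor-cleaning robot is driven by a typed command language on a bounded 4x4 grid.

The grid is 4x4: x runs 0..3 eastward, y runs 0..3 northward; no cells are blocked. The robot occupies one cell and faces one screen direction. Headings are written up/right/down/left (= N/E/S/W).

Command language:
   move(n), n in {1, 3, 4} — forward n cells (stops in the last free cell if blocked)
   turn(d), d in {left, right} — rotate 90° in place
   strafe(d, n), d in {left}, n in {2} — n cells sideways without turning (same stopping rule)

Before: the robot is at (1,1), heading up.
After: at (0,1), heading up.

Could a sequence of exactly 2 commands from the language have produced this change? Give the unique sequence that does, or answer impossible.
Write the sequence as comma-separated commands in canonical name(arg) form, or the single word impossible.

strafe(left, 2), strafe(left, 2)

key: heading stays N — no command in the sequence turns
from: at (1,1), heading up
[1] after strafe(left, 2): at (0,1), heading up
[2] after strafe(left, 2): at (0,1), heading up
no other 2-command option fits: unique.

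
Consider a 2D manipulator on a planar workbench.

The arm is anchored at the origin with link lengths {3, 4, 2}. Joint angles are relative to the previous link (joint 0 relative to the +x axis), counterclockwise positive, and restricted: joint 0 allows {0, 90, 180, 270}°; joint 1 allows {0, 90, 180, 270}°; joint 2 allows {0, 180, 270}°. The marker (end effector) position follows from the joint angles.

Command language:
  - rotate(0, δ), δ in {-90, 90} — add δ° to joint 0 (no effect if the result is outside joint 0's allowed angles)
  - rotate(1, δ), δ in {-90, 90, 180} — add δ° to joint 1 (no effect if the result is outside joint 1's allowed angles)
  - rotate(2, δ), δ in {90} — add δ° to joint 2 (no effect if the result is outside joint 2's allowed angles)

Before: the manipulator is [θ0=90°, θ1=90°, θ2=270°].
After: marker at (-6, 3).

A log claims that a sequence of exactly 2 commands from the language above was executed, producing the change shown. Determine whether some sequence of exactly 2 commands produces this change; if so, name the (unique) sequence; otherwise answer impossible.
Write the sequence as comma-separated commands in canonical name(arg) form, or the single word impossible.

begin: [θ0=90°, θ1=90°, θ2=270°]
1. rotate(2, 90) → [θ0=90°, θ1=90°, θ2=0°]
2. rotate(2, 90) → [θ0=90°, θ1=90°, θ2=0°]
no other 2-command option fits: unique.

rotate(2, 90), rotate(2, 90)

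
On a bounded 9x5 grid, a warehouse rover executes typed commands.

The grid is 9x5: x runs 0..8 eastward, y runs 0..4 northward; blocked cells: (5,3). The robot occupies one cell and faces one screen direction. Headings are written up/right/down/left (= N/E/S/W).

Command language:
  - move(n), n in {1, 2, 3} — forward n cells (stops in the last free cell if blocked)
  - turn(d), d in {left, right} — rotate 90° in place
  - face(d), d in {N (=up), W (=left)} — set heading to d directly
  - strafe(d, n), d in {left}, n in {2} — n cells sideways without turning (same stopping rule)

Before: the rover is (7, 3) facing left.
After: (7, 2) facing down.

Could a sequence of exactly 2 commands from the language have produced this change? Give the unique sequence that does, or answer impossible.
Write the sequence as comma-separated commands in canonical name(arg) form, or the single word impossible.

key: position moved to (7,2) AND the heading swung to S — translation plus rotation needed
initial: (7, 3) facing left
1. turn(left) → (7, 3) facing down
2. move(1) → (7, 2) facing down
no other 2-command option fits: unique.

turn(left), move(1)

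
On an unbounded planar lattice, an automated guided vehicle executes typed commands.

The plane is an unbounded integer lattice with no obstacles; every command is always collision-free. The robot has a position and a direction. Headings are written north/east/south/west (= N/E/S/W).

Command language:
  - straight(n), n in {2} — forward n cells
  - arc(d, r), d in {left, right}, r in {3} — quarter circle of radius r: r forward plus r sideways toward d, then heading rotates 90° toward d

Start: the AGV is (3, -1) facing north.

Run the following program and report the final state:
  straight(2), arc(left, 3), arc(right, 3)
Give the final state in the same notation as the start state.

(-3, 7) facing north

from: (3, -1) facing north
[1] after straight(2): (3, 1) facing north
[2] after arc(left, 3): (0, 4) facing west
[3] after arc(right, 3): (-3, 7) facing north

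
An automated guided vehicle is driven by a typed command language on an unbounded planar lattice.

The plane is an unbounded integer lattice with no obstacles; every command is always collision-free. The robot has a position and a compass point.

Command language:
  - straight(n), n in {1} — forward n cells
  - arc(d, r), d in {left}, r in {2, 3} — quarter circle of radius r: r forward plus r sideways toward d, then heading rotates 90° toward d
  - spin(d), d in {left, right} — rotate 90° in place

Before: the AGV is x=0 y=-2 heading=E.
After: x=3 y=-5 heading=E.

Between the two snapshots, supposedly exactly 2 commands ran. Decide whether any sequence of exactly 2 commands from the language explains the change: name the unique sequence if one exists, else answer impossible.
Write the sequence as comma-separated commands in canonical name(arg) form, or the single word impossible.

spin(right), arc(left, 3)

key: running arc(left, 3) before spin(right) would end elsewhere — order is forced
t0: x=0 y=-2 heading=E
t=1 spin(right) ⇒ x=0 y=-2 heading=S
t=2 arc(left, 3) ⇒ x=3 y=-5 heading=E
all 25 alternatives checked — unique.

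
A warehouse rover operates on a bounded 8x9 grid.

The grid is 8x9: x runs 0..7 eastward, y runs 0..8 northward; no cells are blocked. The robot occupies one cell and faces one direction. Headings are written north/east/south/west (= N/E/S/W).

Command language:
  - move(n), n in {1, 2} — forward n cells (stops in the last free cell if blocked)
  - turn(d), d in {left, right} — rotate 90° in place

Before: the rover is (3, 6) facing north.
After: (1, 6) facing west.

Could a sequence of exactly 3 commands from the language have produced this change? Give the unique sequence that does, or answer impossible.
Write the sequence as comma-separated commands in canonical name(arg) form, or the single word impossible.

turn(left), move(1), move(1)

key: position moved to (1,6) AND the heading swung to W — translation plus rotation needed
begin: (3, 6) facing north
1. turn(left) → (3, 6) facing west
2. move(1) → (2, 6) facing west
3. move(1) → (1, 6) facing west
no rival 3-sequence matches.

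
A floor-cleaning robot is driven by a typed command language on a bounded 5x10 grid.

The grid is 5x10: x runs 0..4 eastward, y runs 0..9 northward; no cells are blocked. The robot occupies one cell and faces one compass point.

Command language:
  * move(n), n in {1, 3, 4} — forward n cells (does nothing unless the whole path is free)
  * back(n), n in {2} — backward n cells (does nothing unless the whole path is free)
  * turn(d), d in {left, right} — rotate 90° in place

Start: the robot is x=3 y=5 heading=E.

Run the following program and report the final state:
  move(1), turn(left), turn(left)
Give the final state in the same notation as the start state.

x=4 y=5 heading=W

start: x=3 y=5 heading=E
t=1 move(1) ⇒ x=4 y=5 heading=E
t=2 turn(left) ⇒ x=4 y=5 heading=N
t=3 turn(left) ⇒ x=4 y=5 heading=W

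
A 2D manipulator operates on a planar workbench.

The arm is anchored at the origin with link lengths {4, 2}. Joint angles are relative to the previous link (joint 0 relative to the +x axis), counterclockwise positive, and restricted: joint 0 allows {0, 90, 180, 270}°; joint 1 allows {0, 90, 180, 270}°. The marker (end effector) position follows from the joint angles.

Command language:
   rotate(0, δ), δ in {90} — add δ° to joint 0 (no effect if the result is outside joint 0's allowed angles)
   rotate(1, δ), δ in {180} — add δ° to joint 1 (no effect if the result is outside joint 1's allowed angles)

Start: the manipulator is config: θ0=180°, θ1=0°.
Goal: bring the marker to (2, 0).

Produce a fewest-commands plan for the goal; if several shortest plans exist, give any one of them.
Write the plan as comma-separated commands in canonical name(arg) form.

initial: config: θ0=180°, θ1=0°
step 1 (rotate(1, 180)): config: θ0=180°, θ1=180°
step 2 (rotate(0, 90)): config: θ0=270°, θ1=180°
step 3 (rotate(0, 90)): config: θ0=0°, θ1=180°
shorter routes all fall short; 3 is best.

rotate(1, 180), rotate(0, 90), rotate(0, 90)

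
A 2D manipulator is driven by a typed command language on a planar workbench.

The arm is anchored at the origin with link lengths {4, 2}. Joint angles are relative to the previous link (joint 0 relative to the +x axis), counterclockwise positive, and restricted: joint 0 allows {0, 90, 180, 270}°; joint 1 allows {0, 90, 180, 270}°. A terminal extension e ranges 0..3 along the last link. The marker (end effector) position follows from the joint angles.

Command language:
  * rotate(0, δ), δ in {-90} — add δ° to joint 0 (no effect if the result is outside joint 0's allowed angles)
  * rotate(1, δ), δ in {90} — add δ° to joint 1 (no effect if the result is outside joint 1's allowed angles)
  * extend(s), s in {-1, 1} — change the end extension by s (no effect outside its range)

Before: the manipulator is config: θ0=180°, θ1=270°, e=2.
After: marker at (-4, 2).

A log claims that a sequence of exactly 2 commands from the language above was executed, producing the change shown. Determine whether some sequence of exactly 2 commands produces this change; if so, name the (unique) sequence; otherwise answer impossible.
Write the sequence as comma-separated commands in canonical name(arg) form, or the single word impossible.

extend(-1), extend(-1)

initial: config: θ0=180°, θ1=270°, e=2
t=1 extend(-1) ⇒ config: θ0=180°, θ1=270°, e=1
t=2 extend(-1) ⇒ config: θ0=180°, θ1=270°, e=0
uniquely the one of 16 2-step routes that fits.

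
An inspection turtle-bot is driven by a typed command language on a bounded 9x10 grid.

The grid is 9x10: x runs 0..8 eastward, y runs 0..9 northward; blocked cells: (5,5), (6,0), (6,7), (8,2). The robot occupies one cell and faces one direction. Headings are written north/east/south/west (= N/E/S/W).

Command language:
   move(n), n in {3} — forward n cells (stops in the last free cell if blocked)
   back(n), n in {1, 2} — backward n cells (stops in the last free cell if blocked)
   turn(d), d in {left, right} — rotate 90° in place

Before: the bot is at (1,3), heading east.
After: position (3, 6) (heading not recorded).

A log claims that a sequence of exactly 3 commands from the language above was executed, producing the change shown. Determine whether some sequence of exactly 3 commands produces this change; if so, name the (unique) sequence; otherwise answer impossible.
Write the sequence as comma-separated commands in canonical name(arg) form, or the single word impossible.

impossible

checked all 3-command options: none fits.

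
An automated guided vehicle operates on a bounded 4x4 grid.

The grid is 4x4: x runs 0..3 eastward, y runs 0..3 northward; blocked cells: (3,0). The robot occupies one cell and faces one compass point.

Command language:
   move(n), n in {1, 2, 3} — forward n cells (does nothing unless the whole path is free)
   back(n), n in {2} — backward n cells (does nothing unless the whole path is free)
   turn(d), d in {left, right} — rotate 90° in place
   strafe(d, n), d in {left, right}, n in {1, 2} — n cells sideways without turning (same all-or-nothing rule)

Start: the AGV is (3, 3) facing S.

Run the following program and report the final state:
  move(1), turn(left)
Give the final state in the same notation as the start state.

start: (3, 3) facing S
[1] after move(1): (3, 2) facing S
[2] after turn(left): (3, 2) facing E

(3, 2) facing E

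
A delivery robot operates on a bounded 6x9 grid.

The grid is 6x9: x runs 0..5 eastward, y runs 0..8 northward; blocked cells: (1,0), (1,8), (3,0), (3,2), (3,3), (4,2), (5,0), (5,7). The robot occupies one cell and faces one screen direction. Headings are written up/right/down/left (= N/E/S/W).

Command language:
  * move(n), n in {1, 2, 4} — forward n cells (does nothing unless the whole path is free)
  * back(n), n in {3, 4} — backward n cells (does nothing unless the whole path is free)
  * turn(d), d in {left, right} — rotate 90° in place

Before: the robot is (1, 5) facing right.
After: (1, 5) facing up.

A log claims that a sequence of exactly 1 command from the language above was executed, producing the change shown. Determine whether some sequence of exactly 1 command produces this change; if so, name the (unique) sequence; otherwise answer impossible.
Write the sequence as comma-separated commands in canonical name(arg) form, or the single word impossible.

turn(left)

key: parked at (1,5) the whole time — nothing moves the robot
begin: (1, 5) facing right
t=1 turn(left) ⇒ (1, 5) facing up
all 7 alternatives checked — unique.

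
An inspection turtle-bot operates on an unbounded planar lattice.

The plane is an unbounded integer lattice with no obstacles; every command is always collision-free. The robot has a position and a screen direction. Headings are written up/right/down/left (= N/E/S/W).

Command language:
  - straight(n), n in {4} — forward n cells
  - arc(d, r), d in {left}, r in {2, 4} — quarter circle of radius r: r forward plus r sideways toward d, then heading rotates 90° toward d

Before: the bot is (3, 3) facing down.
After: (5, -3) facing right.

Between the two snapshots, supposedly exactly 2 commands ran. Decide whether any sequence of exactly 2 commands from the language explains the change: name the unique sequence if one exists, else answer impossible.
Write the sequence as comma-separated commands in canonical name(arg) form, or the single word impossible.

key: position moved to (5,-3) AND the heading swung to E — translation plus rotation needed
t0: (3, 3) facing down
[1] after straight(4): (3, -1) facing down
[2] after arc(left, 2): (5, -3) facing right
no rival 2-sequence matches.

straight(4), arc(left, 2)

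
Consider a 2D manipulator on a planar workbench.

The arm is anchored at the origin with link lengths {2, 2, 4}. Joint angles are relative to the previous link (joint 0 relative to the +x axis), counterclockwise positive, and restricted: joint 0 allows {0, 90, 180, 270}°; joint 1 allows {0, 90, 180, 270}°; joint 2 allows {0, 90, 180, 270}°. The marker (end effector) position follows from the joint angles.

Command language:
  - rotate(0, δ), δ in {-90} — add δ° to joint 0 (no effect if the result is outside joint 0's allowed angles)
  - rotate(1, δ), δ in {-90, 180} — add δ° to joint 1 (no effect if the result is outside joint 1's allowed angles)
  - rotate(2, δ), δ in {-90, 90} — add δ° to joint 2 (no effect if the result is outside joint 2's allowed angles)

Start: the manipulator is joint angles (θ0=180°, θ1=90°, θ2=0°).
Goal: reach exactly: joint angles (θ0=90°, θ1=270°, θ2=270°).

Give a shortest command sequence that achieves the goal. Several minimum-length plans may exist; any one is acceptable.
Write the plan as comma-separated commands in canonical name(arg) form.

begin: joint angles (θ0=180°, θ1=90°, θ2=0°)
t=1 rotate(0, -90) ⇒ joint angles (θ0=90°, θ1=90°, θ2=0°)
t=2 rotate(2, -90) ⇒ joint angles (θ0=90°, θ1=90°, θ2=270°)
t=3 rotate(1, 180) ⇒ joint angles (θ0=90°, θ1=270°, θ2=270°)
minimal: 3 command(s), checked below 3.

rotate(0, -90), rotate(2, -90), rotate(1, 180)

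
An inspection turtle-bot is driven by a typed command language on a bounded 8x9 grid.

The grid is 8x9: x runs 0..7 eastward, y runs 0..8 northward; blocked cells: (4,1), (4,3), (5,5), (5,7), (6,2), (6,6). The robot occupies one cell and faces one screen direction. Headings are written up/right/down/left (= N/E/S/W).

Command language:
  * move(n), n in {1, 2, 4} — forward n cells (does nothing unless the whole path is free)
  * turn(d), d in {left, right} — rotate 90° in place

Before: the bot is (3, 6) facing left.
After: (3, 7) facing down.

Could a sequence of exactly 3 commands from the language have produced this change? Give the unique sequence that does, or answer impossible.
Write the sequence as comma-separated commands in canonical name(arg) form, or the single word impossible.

impossible

checked all 3-command options: none fits.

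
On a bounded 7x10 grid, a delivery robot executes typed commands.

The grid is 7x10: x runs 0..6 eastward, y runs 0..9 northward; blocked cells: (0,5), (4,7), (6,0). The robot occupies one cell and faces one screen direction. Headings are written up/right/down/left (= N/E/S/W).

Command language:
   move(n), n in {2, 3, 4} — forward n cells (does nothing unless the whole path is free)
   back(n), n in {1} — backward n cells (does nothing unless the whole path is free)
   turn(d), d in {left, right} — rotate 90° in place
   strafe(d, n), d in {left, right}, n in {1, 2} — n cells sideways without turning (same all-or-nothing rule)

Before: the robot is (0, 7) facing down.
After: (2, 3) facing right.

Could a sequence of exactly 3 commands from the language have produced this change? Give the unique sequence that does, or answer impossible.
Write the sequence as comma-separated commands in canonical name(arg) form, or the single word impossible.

key: running turn(left) before strafe(left, 2) would end elsewhere — order is forced
begin: (0, 7) facing down
1. strafe(left, 2) → (2, 7) facing down
2. move(4) → (2, 3) facing down
3. turn(left) → (2, 3) facing right
all 1000 alternatives checked — unique.

strafe(left, 2), move(4), turn(left)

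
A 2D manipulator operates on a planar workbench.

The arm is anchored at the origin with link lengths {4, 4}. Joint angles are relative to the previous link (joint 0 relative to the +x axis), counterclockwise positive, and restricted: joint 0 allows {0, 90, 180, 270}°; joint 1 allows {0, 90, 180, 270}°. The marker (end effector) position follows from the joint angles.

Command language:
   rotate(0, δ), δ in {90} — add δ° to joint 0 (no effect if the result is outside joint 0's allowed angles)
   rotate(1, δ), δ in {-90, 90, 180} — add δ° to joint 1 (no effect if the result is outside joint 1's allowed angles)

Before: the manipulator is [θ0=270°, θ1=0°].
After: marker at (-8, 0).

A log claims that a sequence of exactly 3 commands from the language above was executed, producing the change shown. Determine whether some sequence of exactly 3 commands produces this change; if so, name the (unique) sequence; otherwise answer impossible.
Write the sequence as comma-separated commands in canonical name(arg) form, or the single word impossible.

rotate(0, 90), rotate(0, 90), rotate(0, 90)

initial: [θ0=270°, θ1=0°]
1. rotate(0, 90) → [θ0=0°, θ1=0°]
2. rotate(0, 90) → [θ0=90°, θ1=0°]
3. rotate(0, 90) → [θ0=180°, θ1=0°]
all 64 alternatives checked — unique.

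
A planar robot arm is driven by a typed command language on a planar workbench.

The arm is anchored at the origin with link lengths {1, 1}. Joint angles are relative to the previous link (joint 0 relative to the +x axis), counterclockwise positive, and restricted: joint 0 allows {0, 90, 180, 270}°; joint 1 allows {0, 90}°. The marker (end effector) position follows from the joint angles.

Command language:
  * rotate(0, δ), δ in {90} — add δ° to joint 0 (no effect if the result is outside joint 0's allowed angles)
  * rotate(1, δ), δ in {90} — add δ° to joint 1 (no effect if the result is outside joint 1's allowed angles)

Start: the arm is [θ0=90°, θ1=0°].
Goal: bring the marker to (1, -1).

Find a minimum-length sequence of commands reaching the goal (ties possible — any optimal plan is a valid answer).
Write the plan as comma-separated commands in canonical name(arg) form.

start: [θ0=90°, θ1=0°]
[1] after rotate(0, 90): [θ0=180°, θ1=0°]
[2] after rotate(0, 90): [θ0=270°, θ1=0°]
[3] after rotate(1, 90): [θ0=270°, θ1=90°]
nothing shorter than 3 reaches the goal.

rotate(0, 90), rotate(0, 90), rotate(1, 90)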